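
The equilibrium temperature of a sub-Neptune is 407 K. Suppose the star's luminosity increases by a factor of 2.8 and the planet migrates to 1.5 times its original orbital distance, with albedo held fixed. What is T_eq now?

T_eq ≈ 430 K

T_eq ∝ L^(1/4) · d^(−1/2).
T′ = 407 × 2.8^(1/4) / 1.5^(1/2) = 430 K.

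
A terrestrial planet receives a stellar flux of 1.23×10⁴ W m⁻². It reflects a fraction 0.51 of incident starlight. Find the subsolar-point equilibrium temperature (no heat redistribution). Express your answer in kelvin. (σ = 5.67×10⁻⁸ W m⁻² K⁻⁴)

T_ss ≈ 571 K

At the subsolar point the surface absorbs S(1−A) and emits σT⁴ per unit area — no factor of 4, since only the local patch is in balance.
T = [1.23×10⁴ × 0.49 / 5.67×10⁻⁸]^(1/4) = (1.06×10¹¹)^(1/4) = 571 K.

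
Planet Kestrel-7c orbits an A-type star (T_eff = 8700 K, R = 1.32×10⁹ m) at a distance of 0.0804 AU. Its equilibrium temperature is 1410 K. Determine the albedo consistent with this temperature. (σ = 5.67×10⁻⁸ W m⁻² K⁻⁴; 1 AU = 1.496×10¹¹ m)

A ≈ 0.77

d = 0.0804 AU = 1.20×10¹⁰ m.
L = 4πR_⋆²σT_⋆⁴ = 4π(1.32×10⁹)² × 5.67×10⁻⁸ × (8700)⁴ = 7.11×10²⁷ W.
S = L/(4πd²) = 3.91×10⁶ W m⁻².
From T_eq⁴ = S(1−A)/(4σ): 1−A = 4σT_eq⁴/S.
1−A = 4 × 5.67×10⁻⁸ × (1410)⁴ / 3.91×10⁶ = 0.229.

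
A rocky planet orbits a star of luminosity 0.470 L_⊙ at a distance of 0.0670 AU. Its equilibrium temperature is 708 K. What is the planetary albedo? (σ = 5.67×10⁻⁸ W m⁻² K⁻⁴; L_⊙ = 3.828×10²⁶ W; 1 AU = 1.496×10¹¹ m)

d = 0.0670 AU = 1.00×10¹⁰ m.
L = 0.470 × 3.828×10²⁶ = 1.80×10²⁶ W.
Flux: S = L/(4πd²) = 1.80×10²⁶/(4π×(1.00×10¹⁰)²) = 1.43×10⁵ W m⁻².
From T_eq⁴ = S(1−A)/(4σ): 1−A = 4σT_eq⁴/S.
1−A = 4 × 5.67×10⁻⁸ × (708)⁴ / 1.43×10⁵ = 0.400.

A ≈ 0.60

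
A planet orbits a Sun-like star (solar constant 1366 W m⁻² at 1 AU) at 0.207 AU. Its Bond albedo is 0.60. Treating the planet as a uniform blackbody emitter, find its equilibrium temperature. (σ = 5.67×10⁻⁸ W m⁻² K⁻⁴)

Flux at 0.207 AU: S = 1366/0.207² = 3.19×10⁴ W m⁻².
Energy balance: absorbed = emitted ⇒ πR²·S(1−A) = 4πR²·σT_eq⁴, so T_eq⁴ = S(1−A)/(4σ).
T_eq = [3.19×10⁴ × 0.40 / (4 × 5.67×10⁻⁸)]^(1/4) = (5.62×10¹⁰)^(1/4) = 487 K.

T_eq ≈ 487 K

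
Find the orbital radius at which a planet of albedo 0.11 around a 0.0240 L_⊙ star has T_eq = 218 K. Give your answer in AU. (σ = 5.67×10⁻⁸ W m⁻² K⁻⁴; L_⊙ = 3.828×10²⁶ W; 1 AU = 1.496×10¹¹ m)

L = 0.0240 × 3.828×10²⁶ = 9.19×10²⁴ W.
From T_eq⁴ = L(1−A)/(16πσd²): d = √[L(1−A)/(16πσT_eq⁴)].
d = √[9.19×10²⁴ × 0.89 / (16π × 5.67×10⁻⁸ × (218)⁴)] = 3.56×10¹⁰ m = 0.238 AU.

d ≈ 0.238 AU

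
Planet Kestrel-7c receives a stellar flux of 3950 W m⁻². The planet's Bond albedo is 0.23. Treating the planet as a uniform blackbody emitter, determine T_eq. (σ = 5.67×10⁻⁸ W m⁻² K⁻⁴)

T_eq ≈ 340 K

Energy balance: absorbed = emitted ⇒ πR²·S(1−A) = 4πR²·σT_eq⁴, so T_eq⁴ = S(1−A)/(4σ).
T_eq = [3950 × 0.77 / (4 × 5.67×10⁻⁸)]^(1/4) = (1.34×10¹⁰)^(1/4) = 340 K.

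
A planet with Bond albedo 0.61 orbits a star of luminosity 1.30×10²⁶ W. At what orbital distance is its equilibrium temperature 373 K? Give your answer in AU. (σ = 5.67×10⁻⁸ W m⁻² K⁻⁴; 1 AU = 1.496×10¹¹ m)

From T_eq⁴ = L(1−A)/(16πσd²): d = √[L(1−A)/(16πσT_eq⁴)].
d = √[1.30×10²⁶ × 0.39 / (16π × 5.67×10⁻⁸ × (373)⁴)] = 3.03×10¹⁰ m = 0.203 AU.

d ≈ 0.203 AU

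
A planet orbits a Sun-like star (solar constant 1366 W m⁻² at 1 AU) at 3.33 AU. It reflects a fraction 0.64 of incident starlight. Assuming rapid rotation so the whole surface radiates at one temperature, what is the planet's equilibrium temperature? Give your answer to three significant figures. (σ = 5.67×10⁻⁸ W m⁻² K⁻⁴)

T_eq ≈ 118 K

Flux at 3.33 AU: S = 1366/3.33² = 123 W m⁻².
Energy balance: absorbed = emitted ⇒ πR²·S(1−A) = 4πR²·σT_eq⁴, so T_eq⁴ = S(1−A)/(4σ).
T_eq = [123 × 0.36 / (4 × 5.67×10⁻⁸)]^(1/4) = (1.96×10⁸)^(1/4) = 118 K.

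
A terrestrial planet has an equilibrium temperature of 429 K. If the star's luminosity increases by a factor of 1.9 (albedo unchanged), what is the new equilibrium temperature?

T_eq ≈ 504 K

T_eq ∝ L^(1/4) · d^(−1/2).
T′ = 429 × 1.9^(1/4) = 504 K.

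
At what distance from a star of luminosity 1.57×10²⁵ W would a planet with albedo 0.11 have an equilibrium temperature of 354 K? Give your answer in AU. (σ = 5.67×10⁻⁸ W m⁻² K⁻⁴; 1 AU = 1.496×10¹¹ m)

d ≈ 0.118 AU

From T_eq⁴ = L(1−A)/(16πσd²): d = √[L(1−A)/(16πσT_eq⁴)].
d = √[1.57×10²⁵ × 0.89 / (16π × 5.67×10⁻⁸ × (354)⁴)] = 1.77×10¹⁰ m = 0.118 AU.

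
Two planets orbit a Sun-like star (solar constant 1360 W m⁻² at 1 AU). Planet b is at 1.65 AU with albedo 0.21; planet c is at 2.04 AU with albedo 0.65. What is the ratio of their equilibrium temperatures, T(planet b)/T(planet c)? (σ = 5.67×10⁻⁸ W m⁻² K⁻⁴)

T₁/T₂ ≈ 1.363

T_eq = [S₀(1−A)/(4σd²)]^(1/4), so T ∝ (1−A)^(1/4) / √d.
T₁ = [1360×0.79/(4×5.67×10⁻⁸×1.65²)]^(1/4) = 204.24 K.
T₂ = [1360×0.35/(4×5.67×10⁻⁸×2.04²)]^(1/4) = 149.86 K.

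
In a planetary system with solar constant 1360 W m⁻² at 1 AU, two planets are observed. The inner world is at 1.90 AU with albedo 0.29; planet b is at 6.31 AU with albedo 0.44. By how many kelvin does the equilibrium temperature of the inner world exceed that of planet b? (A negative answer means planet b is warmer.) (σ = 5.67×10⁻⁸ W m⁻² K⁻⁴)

ΔT ≈ 89.5 K

T_eq = [S₀(1−A)/(4σd²)]^(1/4), so T ∝ (1−A)^(1/4) / √d.
T₁ = [1360×0.71/(4×5.67×10⁻⁸×1.90²)]^(1/4) = 185.32 K.
T₂ = [1360×0.56/(4×5.67×10⁻⁸×6.31²)]^(1/4) = 95.83 K.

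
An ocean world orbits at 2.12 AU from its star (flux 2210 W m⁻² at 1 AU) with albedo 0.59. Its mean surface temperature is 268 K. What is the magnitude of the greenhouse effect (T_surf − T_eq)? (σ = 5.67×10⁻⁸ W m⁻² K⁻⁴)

ΔT ≈ 95.3 K

S = 2210/2.12² = 491.7 W m⁻².
T_eq = [S(1−A)/(4σ)]^(1/4) = [491.7×0.41/(4×5.67×10⁻⁸)]^(1/4) = 172.7 K.
ΔT = T_surf − T_eq = 268 − 172.7.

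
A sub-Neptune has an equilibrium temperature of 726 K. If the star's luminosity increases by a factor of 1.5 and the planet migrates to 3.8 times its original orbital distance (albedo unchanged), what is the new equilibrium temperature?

T_eq ∝ L^(1/4) · d^(−1/2).
T′ = 726 × 1.5^(1/4) / 3.8^(1/2) = 412 K.

T_eq ≈ 412 K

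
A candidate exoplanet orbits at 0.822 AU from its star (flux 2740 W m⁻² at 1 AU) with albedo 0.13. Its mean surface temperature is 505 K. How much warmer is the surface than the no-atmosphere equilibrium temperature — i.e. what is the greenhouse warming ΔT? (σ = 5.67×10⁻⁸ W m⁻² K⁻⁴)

S = 2740/0.822² = 4055 W m⁻².
T_eq = [S(1−A)/(4σ)]^(1/4) = [4055×0.87/(4×5.67×10⁻⁸)]^(1/4) = 353.2 K.
ΔT = T_surf − T_eq = 505 − 353.2.

ΔT ≈ 151.8 K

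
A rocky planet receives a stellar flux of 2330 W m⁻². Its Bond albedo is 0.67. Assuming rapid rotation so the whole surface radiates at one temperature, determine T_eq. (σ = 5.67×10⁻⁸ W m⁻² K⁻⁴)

Energy balance: absorbed = emitted ⇒ πR²·S(1−A) = 4πR²·σT_eq⁴, so T_eq⁴ = S(1−A)/(4σ).
T_eq = [2330 × 0.33 / (4 × 5.67×10⁻⁸)]^(1/4) = (3.39×10⁹)^(1/4) = 241 K.

T_eq ≈ 241 K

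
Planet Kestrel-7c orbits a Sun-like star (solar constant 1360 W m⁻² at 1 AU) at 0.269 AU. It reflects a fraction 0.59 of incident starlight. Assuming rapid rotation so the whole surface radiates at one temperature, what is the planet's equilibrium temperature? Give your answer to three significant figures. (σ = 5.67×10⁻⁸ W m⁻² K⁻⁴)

T_eq ≈ 429 K

Flux at 0.269 AU: S = 1360/0.269² = 1.88×10⁴ W m⁻².
Energy balance: absorbed = emitted ⇒ πR²·S(1−A) = 4πR²·σT_eq⁴, so T_eq⁴ = S(1−A)/(4σ).
T_eq = [1.88×10⁴ × 0.41 / (4 × 5.67×10⁻⁸)]^(1/4) = (3.40×10¹⁰)^(1/4) = 429 K.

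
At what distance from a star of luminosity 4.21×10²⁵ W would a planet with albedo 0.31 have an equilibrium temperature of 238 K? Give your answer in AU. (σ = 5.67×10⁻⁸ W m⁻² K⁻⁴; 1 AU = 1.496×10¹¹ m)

d ≈ 0.377 AU

From T_eq⁴ = L(1−A)/(16πσd²): d = √[L(1−A)/(16πσT_eq⁴)].
d = √[4.21×10²⁵ × 0.69 / (16π × 5.67×10⁻⁸ × (238)⁴)] = 5.64×10¹⁰ m = 0.377 AU.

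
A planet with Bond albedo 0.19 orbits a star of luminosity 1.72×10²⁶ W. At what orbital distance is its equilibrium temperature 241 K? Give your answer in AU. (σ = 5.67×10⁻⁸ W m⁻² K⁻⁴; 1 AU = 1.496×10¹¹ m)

d ≈ 0.805 AU

From T_eq⁴ = L(1−A)/(16πσd²): d = √[L(1−A)/(16πσT_eq⁴)].
d = √[1.72×10²⁶ × 0.81 / (16π × 5.67×10⁻⁸ × (241)⁴)] = 1.20×10¹¹ m = 0.805 AU.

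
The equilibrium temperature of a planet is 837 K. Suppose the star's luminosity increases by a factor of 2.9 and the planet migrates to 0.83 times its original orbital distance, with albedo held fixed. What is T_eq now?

T_eq ≈ 1200 K

T_eq ∝ L^(1/4) · d^(−1/2).
T′ = 837 × 2.9^(1/4) / 0.83^(1/2) = 1200 K.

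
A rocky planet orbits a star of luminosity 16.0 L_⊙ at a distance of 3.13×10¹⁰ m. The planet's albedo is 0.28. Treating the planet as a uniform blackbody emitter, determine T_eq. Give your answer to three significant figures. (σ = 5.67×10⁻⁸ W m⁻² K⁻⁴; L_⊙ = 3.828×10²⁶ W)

L = 16.0 × 3.828×10²⁶ = 6.12×10²⁷ W.
Flux: S = L/(4πd²) = 6.12×10²⁷/(4π×(3.13×10¹⁰)²) = 4.98×10⁵ W m⁻².
Energy balance: absorbed = emitted ⇒ πR²·S(1−A) = 4πR²·σT_eq⁴, so T_eq⁴ = S(1−A)/(4σ).
T_eq = [4.98×10⁵ × 0.72 / (4 × 5.67×10⁻⁸)]^(1/4) = (1.58×10¹²)^(1/4) = 1120 K.

T_eq ≈ 1120 K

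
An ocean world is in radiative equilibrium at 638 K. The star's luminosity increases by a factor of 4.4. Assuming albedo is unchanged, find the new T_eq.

T_eq ∝ L^(1/4) · d^(−1/2).
T′ = 638 × 4.4^(1/4) = 924 K.

T_eq ≈ 924 K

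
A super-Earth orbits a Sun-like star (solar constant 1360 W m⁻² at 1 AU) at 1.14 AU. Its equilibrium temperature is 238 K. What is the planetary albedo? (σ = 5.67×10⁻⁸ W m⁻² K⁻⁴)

Flux at 1.14 AU: S = 1360/1.14² = 1050 W m⁻².
From T_eq⁴ = S(1−A)/(4σ): 1−A = 4σT_eq⁴/S.
1−A = 4 × 5.67×10⁻⁸ × (238)⁴ / 1050 = 0.695.

A ≈ 0.30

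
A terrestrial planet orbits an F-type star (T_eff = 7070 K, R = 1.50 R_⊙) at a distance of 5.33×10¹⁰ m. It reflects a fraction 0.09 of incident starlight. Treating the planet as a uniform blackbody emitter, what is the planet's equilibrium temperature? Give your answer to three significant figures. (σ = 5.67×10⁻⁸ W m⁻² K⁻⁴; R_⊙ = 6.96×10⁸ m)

T_eq ≈ 683 K

R_⋆ = 1.50 × 6.96×10⁸ = 1.04×10⁹ m.
L = 4πR_⋆²σT_⋆⁴ = 4π(1.04×10⁹)² × 5.67×10⁻⁸ × (7070)⁴ = 1.94×10²⁷ W.
S = L/(4πd²) = 5.44×10⁴ W m⁻².
Energy balance: absorbed = emitted ⇒ πR²·S(1−A) = 4πR²·σT_eq⁴, so T_eq⁴ = S(1−A)/(4σ).
T_eq = [5.44×10⁴ × 0.91 / (4 × 5.67×10⁻⁸)]^(1/4) = (2.18×10¹¹)^(1/4) = 683 K.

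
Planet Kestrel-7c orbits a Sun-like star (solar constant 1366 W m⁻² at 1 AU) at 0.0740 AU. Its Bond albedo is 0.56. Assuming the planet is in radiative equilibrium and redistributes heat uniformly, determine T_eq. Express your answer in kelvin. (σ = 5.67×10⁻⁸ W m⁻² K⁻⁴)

T_eq ≈ 834 K

Flux at 0.0740 AU: S = 1366/0.0740² = 2.49×10⁵ W m⁻².
Energy balance: absorbed = emitted ⇒ πR²·S(1−A) = 4πR²·σT_eq⁴, so T_eq⁴ = S(1−A)/(4σ).
T_eq = [2.49×10⁵ × 0.44 / (4 × 5.67×10⁻⁸)]^(1/4) = (4.84×10¹¹)^(1/4) = 834 K.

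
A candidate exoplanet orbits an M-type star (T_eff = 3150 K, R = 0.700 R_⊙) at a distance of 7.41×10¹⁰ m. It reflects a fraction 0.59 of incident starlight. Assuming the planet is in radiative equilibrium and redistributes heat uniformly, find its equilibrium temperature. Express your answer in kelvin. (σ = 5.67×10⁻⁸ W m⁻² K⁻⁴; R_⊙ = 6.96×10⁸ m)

R_⋆ = 0.700 × 6.96×10⁸ = 4.87×10⁸ m.
L = 4πR_⋆²σT_⋆⁴ = 4π(4.87×10⁸)² × 5.67×10⁻⁸ × (3150)⁴ = 1.67×10²⁵ W.
S = L/(4πd²) = 241 W m⁻².
Energy balance: absorbed = emitted ⇒ πR²·S(1−A) = 4πR²·σT_eq⁴, so T_eq⁴ = S(1−A)/(4σ).
T_eq = [241 × 0.41 / (4 × 5.67×10⁻⁸)]^(1/4) = (4.36×10⁸)^(1/4) = 145 K.

T_eq ≈ 145 K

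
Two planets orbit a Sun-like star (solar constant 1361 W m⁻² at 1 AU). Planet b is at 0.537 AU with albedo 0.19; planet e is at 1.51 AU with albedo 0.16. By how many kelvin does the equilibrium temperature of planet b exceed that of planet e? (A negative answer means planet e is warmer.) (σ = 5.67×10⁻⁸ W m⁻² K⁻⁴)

ΔT ≈ 143.5 K

T_eq = [S₀(1−A)/(4σd²)]^(1/4), so T ∝ (1−A)^(1/4) / √d.
T₁ = [1361×0.81/(4×5.67×10⁻⁸×0.537²)]^(1/4) = 360.32 K.
T₂ = [1361×0.84/(4×5.67×10⁻⁸×1.51²)]^(1/4) = 216.84 K.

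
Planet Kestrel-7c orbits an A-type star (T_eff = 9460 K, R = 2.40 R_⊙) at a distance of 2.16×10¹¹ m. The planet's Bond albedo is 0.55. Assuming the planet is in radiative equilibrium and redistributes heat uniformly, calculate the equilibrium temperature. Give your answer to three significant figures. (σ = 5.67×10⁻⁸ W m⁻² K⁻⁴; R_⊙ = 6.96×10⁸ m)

T_eq ≈ 482 K

R_⋆ = 2.40 × 6.96×10⁸ = 1.67×10⁹ m.
L = 4πR_⋆²σT_⋆⁴ = 4π(1.67×10⁹)² × 5.67×10⁻⁸ × (9460)⁴ = 1.59×10²⁸ W.
S = L/(4πd²) = 2.72×10⁴ W m⁻².
Energy balance: absorbed = emitted ⇒ πR²·S(1−A) = 4πR²·σT_eq⁴, so T_eq⁴ = S(1−A)/(4σ).
T_eq = [2.72×10⁴ × 0.45 / (4 × 5.67×10⁻⁸)]^(1/4) = (5.39×10¹⁰)^(1/4) = 482 K.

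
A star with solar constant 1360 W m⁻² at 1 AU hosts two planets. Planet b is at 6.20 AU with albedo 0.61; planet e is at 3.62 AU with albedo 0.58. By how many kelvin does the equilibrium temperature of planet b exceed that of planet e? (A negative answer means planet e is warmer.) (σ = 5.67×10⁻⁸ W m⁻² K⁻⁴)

T_eq = [S₀(1−A)/(4σd²)]^(1/4), so T ∝ (1−A)^(1/4) / √d.
T₁ = [1360×0.39/(4×5.67×10⁻⁸×6.20²)]^(1/4) = 88.32 K.
T₂ = [1360×0.42/(4×5.67×10⁻⁸×3.62²)]^(1/4) = 117.74 K.

ΔT ≈ -29.4 K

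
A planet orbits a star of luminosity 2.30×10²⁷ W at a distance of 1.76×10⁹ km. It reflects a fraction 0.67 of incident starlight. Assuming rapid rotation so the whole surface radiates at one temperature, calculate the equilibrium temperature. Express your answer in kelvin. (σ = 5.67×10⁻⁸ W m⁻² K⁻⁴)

d = 1.76×10⁹ km = 1.76×10¹² m.
Flux: S = L/(4πd²) = 2.30×10²⁷/(4π×(1.76×10¹²)²) = 59.1 W m⁻².
Energy balance: absorbed = emitted ⇒ πR²·S(1−A) = 4πR²·σT_eq⁴, so T_eq⁴ = S(1−A)/(4σ).
T_eq = [59.1 × 0.33 / (4 × 5.67×10⁻⁸)]^(1/4) = (8.60×10⁷)^(1/4) = 96.3 K.

T_eq ≈ 96.3 K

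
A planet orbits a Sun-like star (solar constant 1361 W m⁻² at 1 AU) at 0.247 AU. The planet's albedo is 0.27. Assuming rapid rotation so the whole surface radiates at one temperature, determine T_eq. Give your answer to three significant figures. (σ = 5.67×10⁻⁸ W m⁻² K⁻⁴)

Flux at 0.247 AU: S = 1361/0.247² = 2.23×10⁴ W m⁻².
Energy balance: absorbed = emitted ⇒ πR²·S(1−A) = 4πR²·σT_eq⁴, so T_eq⁴ = S(1−A)/(4σ).
T_eq = [2.23×10⁴ × 0.73 / (4 × 5.67×10⁻⁸)]^(1/4) = (7.18×10¹⁰)^(1/4) = 518 K.

T_eq ≈ 518 K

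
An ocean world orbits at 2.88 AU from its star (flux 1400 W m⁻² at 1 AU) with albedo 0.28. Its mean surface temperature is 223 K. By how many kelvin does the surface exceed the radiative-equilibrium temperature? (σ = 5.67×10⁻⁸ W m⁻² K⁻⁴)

ΔT ≈ 70.9 K

S = 1400/2.88² = 168.8 W m⁻².
T_eq = [S(1−A)/(4σ)]^(1/4) = [168.8×0.72/(4×5.67×10⁻⁸)]^(1/4) = 152.1 K.
ΔT = T_surf − T_eq = 223 − 152.1.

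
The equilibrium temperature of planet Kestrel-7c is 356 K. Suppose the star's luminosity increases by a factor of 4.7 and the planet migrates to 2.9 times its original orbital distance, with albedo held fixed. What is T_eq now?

T_eq ∝ L^(1/4) · d^(−1/2).
T′ = 356 × 4.7^(1/4) / 2.9^(1/2) = 308 K.

T_eq ≈ 308 K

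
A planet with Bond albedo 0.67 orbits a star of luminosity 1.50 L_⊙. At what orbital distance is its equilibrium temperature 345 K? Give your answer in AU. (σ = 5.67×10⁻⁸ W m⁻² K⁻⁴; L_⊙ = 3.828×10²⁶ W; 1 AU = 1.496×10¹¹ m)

d ≈ 0.458 AU

L = 1.50 × 3.828×10²⁶ = 5.74×10²⁶ W.
From T_eq⁴ = L(1−A)/(16πσd²): d = √[L(1−A)/(16πσT_eq⁴)].
d = √[5.74×10²⁶ × 0.33 / (16π × 5.67×10⁻⁸ × (345)⁴)] = 6.85×10¹⁰ m = 0.458 AU.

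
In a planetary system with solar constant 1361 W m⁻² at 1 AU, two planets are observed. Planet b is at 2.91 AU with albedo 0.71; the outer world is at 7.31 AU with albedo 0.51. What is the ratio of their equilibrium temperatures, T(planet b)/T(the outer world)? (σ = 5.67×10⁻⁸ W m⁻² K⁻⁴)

T₁/T₂ ≈ 1.390

T_eq = [S₀(1−A)/(4σd²)]^(1/4), so T ∝ (1−A)^(1/4) / √d.
T₁ = [1361×0.29/(4×5.67×10⁻⁸×2.91²)]^(1/4) = 119.73 K.
T₂ = [1361×0.49/(4×5.67×10⁻⁸×7.31²)]^(1/4) = 86.13 K.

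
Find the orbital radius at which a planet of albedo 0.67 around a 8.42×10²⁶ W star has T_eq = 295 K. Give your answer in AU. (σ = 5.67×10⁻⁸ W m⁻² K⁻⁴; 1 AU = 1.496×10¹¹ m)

From T_eq⁴ = L(1−A)/(16πσd²): d = √[L(1−A)/(16πσT_eq⁴)].
d = √[8.42×10²⁶ × 0.33 / (16π × 5.67×10⁻⁸ × (295)⁴)] = 1.13×10¹¹ m = 0.758 AU.

d ≈ 0.758 AU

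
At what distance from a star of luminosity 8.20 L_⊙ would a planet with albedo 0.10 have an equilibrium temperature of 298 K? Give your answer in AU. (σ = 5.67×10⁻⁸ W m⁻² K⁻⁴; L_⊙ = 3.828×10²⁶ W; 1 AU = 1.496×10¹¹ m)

d ≈ 2.37 AU

L = 8.20 × 3.828×10²⁶ = 3.14×10²⁷ W.
From T_eq⁴ = L(1−A)/(16πσd²): d = √[L(1−A)/(16πσT_eq⁴)].
d = √[3.14×10²⁷ × 0.90 / (16π × 5.67×10⁻⁸ × (298)⁴)] = 3.55×10¹¹ m = 2.37 AU.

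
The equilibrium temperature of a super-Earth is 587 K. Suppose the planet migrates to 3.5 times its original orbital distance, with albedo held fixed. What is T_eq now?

T_eq ∝ L^(1/4) · d^(−1/2).
T′ = 587 / 3.5^(1/2) = 314 K.

T_eq ≈ 314 K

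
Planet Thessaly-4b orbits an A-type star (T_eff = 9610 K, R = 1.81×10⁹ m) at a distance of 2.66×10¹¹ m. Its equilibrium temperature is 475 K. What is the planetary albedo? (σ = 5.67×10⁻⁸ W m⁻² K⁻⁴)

L = 4πR_⋆²σT_⋆⁴ = 4π(1.81×10⁹)² × 5.67×10⁻⁸ × (9610)⁴ = 1.99×10²⁸ W.
S = L/(4πd²) = 2.24×10⁴ W m⁻².
From T_eq⁴ = S(1−A)/(4σ): 1−A = 4σT_eq⁴/S.
1−A = 4 × 5.67×10⁻⁸ × (475)⁴ / 2.24×10⁴ = 0.516.

A ≈ 0.48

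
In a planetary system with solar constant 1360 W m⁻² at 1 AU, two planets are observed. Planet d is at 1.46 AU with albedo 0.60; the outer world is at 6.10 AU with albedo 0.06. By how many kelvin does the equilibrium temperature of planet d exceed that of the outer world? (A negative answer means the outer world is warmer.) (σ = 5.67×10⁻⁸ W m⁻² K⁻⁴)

T_eq = [S₀(1−A)/(4σd²)]^(1/4), so T ∝ (1−A)^(1/4) / √d.
T₁ = [1360×0.40/(4×5.67×10⁻⁸×1.46²)]^(1/4) = 183.15 K.
T₂ = [1360×0.94/(4×5.67×10⁻⁸×6.10²)]^(1/4) = 110.94 K.

ΔT ≈ 72.2 K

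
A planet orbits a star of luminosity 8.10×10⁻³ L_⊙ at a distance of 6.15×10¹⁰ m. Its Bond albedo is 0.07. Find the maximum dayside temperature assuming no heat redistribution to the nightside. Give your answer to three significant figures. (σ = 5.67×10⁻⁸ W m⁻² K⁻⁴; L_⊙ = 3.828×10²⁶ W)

L = 8.10×10⁻³ × 3.828×10²⁶ = 3.10×10²⁴ W.
Flux: S = L/(4πd²) = 3.10×10²⁴/(4π×(6.15×10¹⁰)²) = 65.2 W m⁻².
With no redistribution each surface element balances locally: S(1−A) = σT⁴.
T = [65.2 × 0.93 / 5.67×10⁻⁸]^(1/4) = (1.07×10⁹)^(1/4) = 181 K.

T_ss ≈ 181 K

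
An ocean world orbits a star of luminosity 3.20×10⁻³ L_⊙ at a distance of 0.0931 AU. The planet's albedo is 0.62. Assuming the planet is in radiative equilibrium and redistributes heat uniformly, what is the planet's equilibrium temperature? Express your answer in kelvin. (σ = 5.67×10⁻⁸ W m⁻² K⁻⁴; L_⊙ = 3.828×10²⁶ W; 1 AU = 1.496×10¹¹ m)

T_eq ≈ 170 K

d = 0.0931 AU = 1.39×10¹⁰ m.
L = 3.20×10⁻³ × 3.828×10²⁶ = 1.22×10²⁴ W.
Flux: S = L/(4πd²) = 1.22×10²⁴/(4π×(1.39×10¹⁰)²) = 503 W m⁻².
Energy balance: absorbed = emitted ⇒ πR²·S(1−A) = 4πR²·σT_eq⁴, so T_eq⁴ = S(1−A)/(4σ).
T_eq = [503 × 0.38 / (4 × 5.67×10⁻⁸)]^(1/4) = (8.42×10⁸)^(1/4) = 170 K.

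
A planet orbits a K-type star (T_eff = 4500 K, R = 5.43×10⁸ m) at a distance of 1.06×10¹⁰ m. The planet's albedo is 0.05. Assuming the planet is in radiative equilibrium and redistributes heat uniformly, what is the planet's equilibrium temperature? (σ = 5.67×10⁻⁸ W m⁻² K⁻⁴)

T_eq ≈ 711 K

L = 4πR_⋆²σT_⋆⁴ = 4π(5.43×10⁸)² × 5.67×10⁻⁸ × (4500)⁴ = 8.61×10²⁵ W.
S = L/(4πd²) = 6.10×10⁴ W m⁻².
Energy balance: absorbed = emitted ⇒ πR²·S(1−A) = 4πR²·σT_eq⁴, so T_eq⁴ = S(1−A)/(4σ).
T_eq = [6.10×10⁴ × 0.95 / (4 × 5.67×10⁻⁸)]^(1/4) = (2.56×10¹¹)^(1/4) = 711 K.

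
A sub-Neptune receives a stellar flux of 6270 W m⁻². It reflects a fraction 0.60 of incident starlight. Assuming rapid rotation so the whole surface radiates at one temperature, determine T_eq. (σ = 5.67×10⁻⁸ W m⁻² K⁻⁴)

Energy balance: absorbed = emitted ⇒ πR²·S(1−A) = 4πR²·σT_eq⁴, so T_eq⁴ = S(1−A)/(4σ).
T_eq = [6270 × 0.40 / (4 × 5.67×10⁻⁸)]^(1/4) = (1.11×10¹⁰)^(1/4) = 324 K.

T_eq ≈ 324 K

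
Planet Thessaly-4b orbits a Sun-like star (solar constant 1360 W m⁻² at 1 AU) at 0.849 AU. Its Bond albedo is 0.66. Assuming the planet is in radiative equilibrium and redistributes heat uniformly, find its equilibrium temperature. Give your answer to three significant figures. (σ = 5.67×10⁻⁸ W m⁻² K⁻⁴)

Flux at 0.849 AU: S = 1360/0.849² = 1890 W m⁻².
Energy balance: absorbed = emitted ⇒ πR²·S(1−A) = 4πR²·σT_eq⁴, so T_eq⁴ = S(1−A)/(4σ).
T_eq = [1890 × 0.34 / (4 × 5.67×10⁻⁸)]^(1/4) = (2.83×10⁹)^(1/4) = 231 K.

T_eq ≈ 231 K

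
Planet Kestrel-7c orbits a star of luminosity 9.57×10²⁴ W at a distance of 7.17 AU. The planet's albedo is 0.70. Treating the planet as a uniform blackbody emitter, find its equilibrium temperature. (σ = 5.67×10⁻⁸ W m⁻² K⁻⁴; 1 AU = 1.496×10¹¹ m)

T_eq ≈ 30.6 K

d = 7.17 AU = 1.07×10¹² m.
Flux: S = L/(4πd²) = 9.57×10²⁴/(4π×(1.07×10¹²)²) = 0.662 W m⁻².
Energy balance: absorbed = emitted ⇒ πR²·S(1−A) = 4πR²·σT_eq⁴, so T_eq⁴ = S(1−A)/(4σ).
T_eq = [0.662 × 0.30 / (4 × 5.67×10⁻⁸)]^(1/4) = (8.76×10⁵)^(1/4) = 30.6 K.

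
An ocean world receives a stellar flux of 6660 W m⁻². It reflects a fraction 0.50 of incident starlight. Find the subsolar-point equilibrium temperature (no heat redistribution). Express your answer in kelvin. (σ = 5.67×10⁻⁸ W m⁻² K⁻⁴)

At the subsolar point the surface absorbs S(1−A) and emits σT⁴ per unit area — no factor of 4, since only the local patch is in balance.
T = [6660 × 0.50 / 5.67×10⁻⁸]^(1/4) = (5.87×10¹⁰)^(1/4) = 492 K.

T_ss ≈ 492 K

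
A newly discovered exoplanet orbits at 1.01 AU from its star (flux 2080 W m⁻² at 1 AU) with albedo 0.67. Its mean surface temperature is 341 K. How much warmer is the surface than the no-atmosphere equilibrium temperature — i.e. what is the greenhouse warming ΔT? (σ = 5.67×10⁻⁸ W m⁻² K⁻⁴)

S = 2080/1.01² = 2039 W m⁻².
T_eq = [S(1−A)/(4σ)]^(1/4) = [2039×0.33/(4×5.67×10⁻⁸)]^(1/4) = 233.4 K.
ΔT = T_surf − T_eq = 341 − 233.4.

ΔT ≈ 107.6 K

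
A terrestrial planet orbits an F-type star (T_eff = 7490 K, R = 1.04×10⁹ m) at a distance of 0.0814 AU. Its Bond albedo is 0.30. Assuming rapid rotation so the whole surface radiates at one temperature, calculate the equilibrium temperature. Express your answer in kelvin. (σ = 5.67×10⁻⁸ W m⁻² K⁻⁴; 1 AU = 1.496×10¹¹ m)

d = 0.0814 AU = 1.22×10¹⁰ m.
L = 4πR_⋆²σT_⋆⁴ = 4π(1.04×10⁹)² × 5.67×10⁻⁸ × (7490)⁴ = 2.43×10²⁷ W.
S = L/(4πd²) = 1.30×10⁶ W m⁻².
Energy balance: absorbed = emitted ⇒ πR²·S(1−A) = 4πR²·σT_eq⁴, so T_eq⁴ = S(1−A)/(4σ).
T_eq = [1.30×10⁶ × 0.70 / (4 × 5.67×10⁻⁸)]^(1/4) = (4.02×10¹²)^(1/4) = 1420 K.

T_eq ≈ 1420 K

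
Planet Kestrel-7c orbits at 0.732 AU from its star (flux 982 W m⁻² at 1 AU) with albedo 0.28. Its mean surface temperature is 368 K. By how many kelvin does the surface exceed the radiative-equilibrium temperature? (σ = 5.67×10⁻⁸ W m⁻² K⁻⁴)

ΔT ≈ 91.8 K

S = 982/0.732² = 1833 W m⁻².
T_eq = [S(1−A)/(4σ)]^(1/4) = [1833×0.72/(4×5.67×10⁻⁸)]^(1/4) = 276.2 K.
ΔT = T_surf − T_eq = 368 − 276.2.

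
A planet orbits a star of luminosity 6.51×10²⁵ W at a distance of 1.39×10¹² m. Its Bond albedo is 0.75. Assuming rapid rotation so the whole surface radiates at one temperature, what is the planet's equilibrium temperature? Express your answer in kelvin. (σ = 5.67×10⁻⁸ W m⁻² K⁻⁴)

Flux: S = L/(4πd²) = 6.51×10²⁵/(4π×(1.39×10¹²)²) = 2.68 W m⁻².
Energy balance: absorbed = emitted ⇒ πR²·S(1−A) = 4πR²·σT_eq⁴, so T_eq⁴ = S(1−A)/(4σ).
T_eq = [2.68 × 0.25 / (4 × 5.67×10⁻⁸)]^(1/4) = (2.96×10⁶)^(1/4) = 41.5 K.

T_eq ≈ 41.5 K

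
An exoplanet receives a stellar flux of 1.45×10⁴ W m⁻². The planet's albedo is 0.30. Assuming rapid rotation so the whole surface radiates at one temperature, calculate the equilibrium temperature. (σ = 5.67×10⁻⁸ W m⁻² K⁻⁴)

Energy balance: absorbed = emitted ⇒ πR²·S(1−A) = 4πR²·σT_eq⁴, so T_eq⁴ = S(1−A)/(4σ).
T_eq = [1.45×10⁴ × 0.70 / (4 × 5.67×10⁻⁸)]^(1/4) = (4.48×10¹⁰)^(1/4) = 460 K.

T_eq ≈ 460 K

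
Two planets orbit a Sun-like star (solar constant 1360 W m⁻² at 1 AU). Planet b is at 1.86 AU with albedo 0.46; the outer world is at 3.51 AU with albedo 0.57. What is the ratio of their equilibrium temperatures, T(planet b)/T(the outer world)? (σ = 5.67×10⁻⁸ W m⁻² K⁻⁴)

T_eq = [S₀(1−A)/(4σd²)]^(1/4), so T ∝ (1−A)^(1/4) / √d.
T₁ = [1360×0.54/(4×5.67×10⁻⁸×1.86²)]^(1/4) = 174.91 K.
T₂ = [1360×0.43/(4×5.67×10⁻⁸×3.51²)]^(1/4) = 120.28 K.

T₁/T₂ ≈ 1.454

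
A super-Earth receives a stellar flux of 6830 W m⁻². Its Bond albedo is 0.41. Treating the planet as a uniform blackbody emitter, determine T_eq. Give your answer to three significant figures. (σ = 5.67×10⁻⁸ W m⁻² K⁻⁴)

Energy balance: absorbed = emitted ⇒ πR²·S(1−A) = 4πR²·σT_eq⁴, so T_eq⁴ = S(1−A)/(4σ).
T_eq = [6830 × 0.59 / (4 × 5.67×10⁻⁸)]^(1/4) = (1.78×10¹⁰)^(1/4) = 365 K.

T_eq ≈ 365 K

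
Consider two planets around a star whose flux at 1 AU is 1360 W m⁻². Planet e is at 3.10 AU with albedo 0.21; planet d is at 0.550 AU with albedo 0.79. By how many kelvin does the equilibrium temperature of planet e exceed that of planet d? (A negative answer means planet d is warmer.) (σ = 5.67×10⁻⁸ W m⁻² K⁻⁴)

T_eq = [S₀(1−A)/(4σd²)]^(1/4), so T ∝ (1−A)^(1/4) / √d.
T₁ = [1360×0.79/(4×5.67×10⁻⁸×3.10²)]^(1/4) = 149.00 K.
T₂ = [1360×0.21/(4×5.67×10⁻⁸×0.550²)]^(1/4) = 254.01 K.

ΔT ≈ -105.0 K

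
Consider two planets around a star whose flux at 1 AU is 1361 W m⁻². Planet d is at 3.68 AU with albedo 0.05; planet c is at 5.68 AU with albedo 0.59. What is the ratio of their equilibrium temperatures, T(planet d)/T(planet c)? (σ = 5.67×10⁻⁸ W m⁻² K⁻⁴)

T₁/T₂ ≈ 1.533

T_eq = [S₀(1−A)/(4σd²)]^(1/4), so T ∝ (1−A)^(1/4) / √d.
T₁ = [1361×0.95/(4×5.67×10⁻⁸×3.68²)]^(1/4) = 143.24 K.
T₂ = [1361×0.41/(4×5.67×10⁻⁸×5.68²)]^(1/4) = 93.45 K.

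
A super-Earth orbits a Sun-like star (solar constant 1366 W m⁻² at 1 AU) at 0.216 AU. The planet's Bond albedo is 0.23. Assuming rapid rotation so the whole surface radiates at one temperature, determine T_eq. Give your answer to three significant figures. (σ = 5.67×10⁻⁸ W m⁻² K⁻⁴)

T_eq ≈ 561 K

Flux at 0.216 AU: S = 1366/0.216² = 2.93×10⁴ W m⁻².
Energy balance: absorbed = emitted ⇒ πR²·S(1−A) = 4πR²·σT_eq⁴, so T_eq⁴ = S(1−A)/(4σ).
T_eq = [2.93×10⁴ × 0.77 / (4 × 5.67×10⁻⁸)]^(1/4) = (9.94×10¹⁰)^(1/4) = 561 K.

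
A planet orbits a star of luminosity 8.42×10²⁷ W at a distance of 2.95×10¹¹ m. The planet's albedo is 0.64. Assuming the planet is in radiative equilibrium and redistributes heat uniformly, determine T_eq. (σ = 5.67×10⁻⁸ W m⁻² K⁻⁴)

Flux: S = L/(4πd²) = 8.42×10²⁷/(4π×(2.95×10¹¹)²) = 7700 W m⁻².
Energy balance: absorbed = emitted ⇒ πR²·S(1−A) = 4πR²·σT_eq⁴, so T_eq⁴ = S(1−A)/(4σ).
T_eq = [7700 × 0.36 / (4 × 5.67×10⁻⁸)]^(1/4) = (1.22×10¹⁰)^(1/4) = 332 K.

T_eq ≈ 332 K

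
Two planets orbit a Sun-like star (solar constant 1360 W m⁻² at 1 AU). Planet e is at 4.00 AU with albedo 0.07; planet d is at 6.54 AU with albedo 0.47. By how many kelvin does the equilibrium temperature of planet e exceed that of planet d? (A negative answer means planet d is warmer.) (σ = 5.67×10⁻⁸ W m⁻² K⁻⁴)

ΔT ≈ 43.8 K

T_eq = [S₀(1−A)/(4σd²)]^(1/4), so T ∝ (1−A)^(1/4) / √d.
T₁ = [1360×0.93/(4×5.67×10⁻⁸×4.00²)]^(1/4) = 136.64 K.
T₂ = [1360×0.53/(4×5.67×10⁻⁸×6.54²)]^(1/4) = 92.84 K.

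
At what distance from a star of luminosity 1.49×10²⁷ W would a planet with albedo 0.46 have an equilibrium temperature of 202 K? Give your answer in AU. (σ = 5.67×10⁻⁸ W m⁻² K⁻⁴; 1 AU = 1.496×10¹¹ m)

d ≈ 2.75 AU

From T_eq⁴ = L(1−A)/(16πσd²): d = √[L(1−A)/(16πσT_eq⁴)].
d = √[1.49×10²⁷ × 0.54 / (16π × 5.67×10⁻⁸ × (202)⁴)] = 4.12×10¹¹ m = 2.75 AU.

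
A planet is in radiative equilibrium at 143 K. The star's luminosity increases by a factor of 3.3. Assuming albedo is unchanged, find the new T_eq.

T_eq ∝ L^(1/4) · d^(−1/2).
T′ = 143 × 3.3^(1/4) = 193 K.

T_eq ≈ 193 K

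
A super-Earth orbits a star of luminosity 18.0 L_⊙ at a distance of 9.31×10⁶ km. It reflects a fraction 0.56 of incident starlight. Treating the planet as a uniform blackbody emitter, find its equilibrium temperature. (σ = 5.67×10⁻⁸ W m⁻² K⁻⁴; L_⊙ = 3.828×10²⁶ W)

T_eq ≈ 1870 K

d = 9.31×10⁶ km = 9.31×10⁹ m.
L = 18.0 × 3.828×10²⁶ = 6.89×10²⁷ W.
Flux: S = L/(4πd²) = 6.89×10²⁷/(4π×(9.31×10⁹)²) = 6.33×10⁶ W m⁻².
Energy balance: absorbed = emitted ⇒ πR²·S(1−A) = 4πR²·σT_eq⁴, so T_eq⁴ = S(1−A)/(4σ).
T_eq = [6.33×10⁶ × 0.44 / (4 × 5.67×10⁻⁸)]^(1/4) = (1.23×10¹³)^(1/4) = 1870 K.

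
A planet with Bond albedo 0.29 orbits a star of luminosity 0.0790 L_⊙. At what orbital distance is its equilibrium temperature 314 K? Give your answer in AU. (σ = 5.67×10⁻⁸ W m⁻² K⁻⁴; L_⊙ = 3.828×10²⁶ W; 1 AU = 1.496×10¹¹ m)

d ≈ 0.186 AU

L = 0.0790 × 3.828×10²⁶ = 3.02×10²⁵ W.
From T_eq⁴ = L(1−A)/(16πσd²): d = √[L(1−A)/(16πσT_eq⁴)].
d = √[3.02×10²⁵ × 0.71 / (16π × 5.67×10⁻⁸ × (314)⁴)] = 2.78×10¹⁰ m = 0.186 AU.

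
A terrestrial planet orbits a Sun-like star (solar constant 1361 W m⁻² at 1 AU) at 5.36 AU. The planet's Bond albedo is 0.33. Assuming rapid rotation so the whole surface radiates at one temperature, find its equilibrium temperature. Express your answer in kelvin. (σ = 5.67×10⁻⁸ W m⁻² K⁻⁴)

T_eq ≈ 109 K

Flux at 5.36 AU: S = 1361/5.36² = 47.4 W m⁻².
Energy balance: absorbed = emitted ⇒ πR²·S(1−A) = 4πR²·σT_eq⁴, so T_eq⁴ = S(1−A)/(4σ).
T_eq = [47.4 × 0.67 / (4 × 5.67×10⁻⁸)]^(1/4) = (1.40×10⁸)^(1/4) = 109 K.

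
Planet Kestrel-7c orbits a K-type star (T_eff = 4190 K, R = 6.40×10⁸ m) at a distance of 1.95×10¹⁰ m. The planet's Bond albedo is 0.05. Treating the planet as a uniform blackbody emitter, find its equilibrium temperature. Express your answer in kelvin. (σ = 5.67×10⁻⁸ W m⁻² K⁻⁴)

L = 4πR_⋆²σT_⋆⁴ = 4π(6.40×10⁸)² × 5.67×10⁻⁸ × (4190)⁴ = 9.00×10²⁵ W.
S = L/(4πd²) = 1.88×10⁴ W m⁻².
Energy balance: absorbed = emitted ⇒ πR²·S(1−A) = 4πR²·σT_eq⁴, so T_eq⁴ = S(1−A)/(4σ).
T_eq = [1.88×10⁴ × 0.95 / (4 × 5.67×10⁻⁸)]^(1/4) = (7.89×10¹⁰)^(1/4) = 530 K.

T_eq ≈ 530 K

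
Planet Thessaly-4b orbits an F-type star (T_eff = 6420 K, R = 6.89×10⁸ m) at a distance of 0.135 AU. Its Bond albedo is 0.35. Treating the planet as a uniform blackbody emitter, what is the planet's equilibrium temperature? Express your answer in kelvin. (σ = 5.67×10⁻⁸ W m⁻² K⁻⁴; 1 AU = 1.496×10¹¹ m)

d = 0.135 AU = 2.02×10¹⁰ m.
L = 4πR_⋆²σT_⋆⁴ = 4π(6.89×10⁸)² × 5.67×10⁻⁸ × (6420)⁴ = 5.75×10²⁶ W.
S = L/(4πd²) = 1.12×10⁵ W m⁻².
Energy balance: absorbed = emitted ⇒ πR²·S(1−A) = 4πR²·σT_eq⁴, so T_eq⁴ = S(1−A)/(4σ).
T_eq = [1.12×10⁵ × 0.65 / (4 × 5.67×10⁻⁸)]^(1/4) = (3.21×10¹¹)^(1/4) = 753 K.

T_eq ≈ 753 K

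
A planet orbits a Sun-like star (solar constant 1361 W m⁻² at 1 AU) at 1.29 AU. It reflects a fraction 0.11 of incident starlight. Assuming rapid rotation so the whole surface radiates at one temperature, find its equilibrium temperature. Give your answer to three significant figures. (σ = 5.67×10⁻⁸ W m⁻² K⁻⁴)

T_eq ≈ 238 K

Flux at 1.29 AU: S = 1361/1.29² = 818 W m⁻².
Energy balance: absorbed = emitted ⇒ πR²·S(1−A) = 4πR²·σT_eq⁴, so T_eq⁴ = S(1−A)/(4σ).
T_eq = [818 × 0.89 / (4 × 5.67×10⁻⁸)]^(1/4) = (3.21×10⁹)^(1/4) = 238 K.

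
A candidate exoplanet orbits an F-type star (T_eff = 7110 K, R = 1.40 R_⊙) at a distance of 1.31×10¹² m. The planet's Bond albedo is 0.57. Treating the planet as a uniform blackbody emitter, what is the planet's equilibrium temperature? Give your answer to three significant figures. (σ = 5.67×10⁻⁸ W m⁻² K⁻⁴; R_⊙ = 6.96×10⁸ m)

T_eq ≈ 111 K

R_⋆ = 1.40 × 6.96×10⁸ = 9.74×10⁸ m.
L = 4πR_⋆²σT_⋆⁴ = 4π(9.74×10⁸)² × 5.67×10⁻⁸ × (7110)⁴ = 1.73×10²⁷ W.
S = L/(4πd²) = 80.2 W m⁻².
Energy balance: absorbed = emitted ⇒ πR²·S(1−A) = 4πR²·σT_eq⁴, so T_eq⁴ = S(1−A)/(4σ).
T_eq = [80.2 × 0.43 / (4 × 5.67×10⁻⁸)]^(1/4) = (1.52×10⁸)^(1/4) = 111 K.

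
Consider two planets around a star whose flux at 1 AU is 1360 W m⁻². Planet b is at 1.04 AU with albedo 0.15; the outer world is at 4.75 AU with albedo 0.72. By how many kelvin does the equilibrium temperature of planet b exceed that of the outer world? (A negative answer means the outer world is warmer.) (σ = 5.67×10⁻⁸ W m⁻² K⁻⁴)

ΔT ≈ 169.1 K

T_eq = [S₀(1−A)/(4σd²)]^(1/4), so T ∝ (1−A)^(1/4) / √d.
T₁ = [1360×0.85/(4×5.67×10⁻⁸×1.04²)]^(1/4) = 262.01 K.
T₂ = [1360×0.28/(4×5.67×10⁻⁸×4.75²)]^(1/4) = 92.88 K.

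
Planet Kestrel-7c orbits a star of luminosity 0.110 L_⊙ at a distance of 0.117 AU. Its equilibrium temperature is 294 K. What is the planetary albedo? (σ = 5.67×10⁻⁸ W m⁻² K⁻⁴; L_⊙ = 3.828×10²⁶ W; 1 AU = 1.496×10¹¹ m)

d = 0.117 AU = 1.75×10¹⁰ m.
L = 0.110 × 3.828×10²⁶ = 4.21×10²⁵ W.
Flux: S = L/(4πd²) = 4.21×10²⁵/(4π×(1.75×10¹⁰)²) = 1.09×10⁴ W m⁻².
From T_eq⁴ = S(1−A)/(4σ): 1−A = 4σT_eq⁴/S.
1−A = 4 × 5.67×10⁻⁸ × (294)⁴ / 1.09×10⁴ = 0.155.

A ≈ 0.85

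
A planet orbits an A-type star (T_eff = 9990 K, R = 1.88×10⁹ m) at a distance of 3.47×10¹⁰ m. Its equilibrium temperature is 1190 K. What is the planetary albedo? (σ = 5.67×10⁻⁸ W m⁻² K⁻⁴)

A ≈ 0.73

L = 4πR_⋆²σT_⋆⁴ = 4π(1.88×10⁹)² × 5.67×10⁻⁸ × (9990)⁴ = 2.51×10²⁸ W.
S = L/(4πd²) = 1.66×10⁶ W m⁻².
From T_eq⁴ = S(1−A)/(4σ): 1−A = 4σT_eq⁴/S.
1−A = 4 × 5.67×10⁻⁸ × (1190)⁴ / 1.66×10⁶ = 0.274.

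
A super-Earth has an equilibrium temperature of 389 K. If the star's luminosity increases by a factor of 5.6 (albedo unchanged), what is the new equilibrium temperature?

T_eq ≈ 598 K

T_eq ∝ L^(1/4) · d^(−1/2).
T′ = 389 × 5.6^(1/4) = 598 K.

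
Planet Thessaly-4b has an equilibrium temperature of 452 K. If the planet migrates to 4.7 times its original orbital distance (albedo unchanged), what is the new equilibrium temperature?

T_eq ∝ L^(1/4) · d^(−1/2).
T′ = 452 / 4.7^(1/2) = 208 K.

T_eq ≈ 208 K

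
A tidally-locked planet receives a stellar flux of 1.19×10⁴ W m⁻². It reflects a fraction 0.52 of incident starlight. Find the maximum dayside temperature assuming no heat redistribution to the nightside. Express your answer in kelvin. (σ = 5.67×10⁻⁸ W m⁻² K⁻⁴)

With no redistribution each surface element balances locally: S(1−A) = σT⁴.
T = [1.19×10⁴ × 0.48 / 5.67×10⁻⁸]^(1/4) = (1.01×10¹¹)^(1/4) = 563 K.

T_ss ≈ 563 K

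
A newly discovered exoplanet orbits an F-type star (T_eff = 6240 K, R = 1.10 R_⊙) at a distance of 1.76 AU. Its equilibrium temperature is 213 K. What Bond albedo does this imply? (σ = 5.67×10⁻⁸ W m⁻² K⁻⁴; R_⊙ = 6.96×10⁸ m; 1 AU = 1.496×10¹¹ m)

A ≈ 0.36

R_⋆ = 1.10 × 6.96×10⁸ = 7.66×10⁸ m.
d = 1.76 AU = 2.63×10¹¹ m.
L = 4πR_⋆²σT_⋆⁴ = 4π(7.66×10⁸)² × 5.67×10⁻⁸ × (6240)⁴ = 6.33×10²⁶ W.
S = L/(4πd²) = 727 W m⁻².
From T_eq⁴ = S(1−A)/(4σ): 1−A = 4σT_eq⁴/S.
1−A = 4 × 5.67×10⁻⁸ × (213)⁴ / 727 = 0.642.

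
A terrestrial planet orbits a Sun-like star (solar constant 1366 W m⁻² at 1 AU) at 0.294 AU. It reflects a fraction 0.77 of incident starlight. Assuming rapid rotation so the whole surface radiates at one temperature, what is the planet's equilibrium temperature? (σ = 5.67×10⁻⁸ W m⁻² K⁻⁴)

T_eq ≈ 356 K

Flux at 0.294 AU: S = 1366/0.294² = 1.58×10⁴ W m⁻².
Energy balance: absorbed = emitted ⇒ πR²·S(1−A) = 4πR²·σT_eq⁴, so T_eq⁴ = S(1−A)/(4σ).
T_eq = [1.58×10⁴ × 0.23 / (4 × 5.67×10⁻⁸)]^(1/4) = (1.60×10¹⁰)^(1/4) = 356 K.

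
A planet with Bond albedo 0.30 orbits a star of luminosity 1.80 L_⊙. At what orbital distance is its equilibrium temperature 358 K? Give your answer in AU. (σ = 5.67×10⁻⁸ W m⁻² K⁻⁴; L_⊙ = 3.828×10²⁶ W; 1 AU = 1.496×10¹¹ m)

L = 1.80 × 3.828×10²⁶ = 6.89×10²⁶ W.
From T_eq⁴ = L(1−A)/(16πσd²): d = √[L(1−A)/(16πσT_eq⁴)].
d = √[6.89×10²⁶ × 0.70 / (16π × 5.67×10⁻⁸ × (358)⁴)] = 1.02×10¹¹ m = 0.678 AU.

d ≈ 0.678 AU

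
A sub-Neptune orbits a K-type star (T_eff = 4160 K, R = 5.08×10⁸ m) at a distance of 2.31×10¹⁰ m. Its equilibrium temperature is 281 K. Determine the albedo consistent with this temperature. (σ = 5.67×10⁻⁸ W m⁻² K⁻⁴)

A ≈ 0.83

L = 4πR_⋆²σT_⋆⁴ = 4π(5.08×10⁸)² × 5.67×10⁻⁸ × (4160)⁴ = 5.51×10²⁵ W.
S = L/(4πd²) = 8210 W m⁻².
From T_eq⁴ = S(1−A)/(4σ): 1−A = 4σT_eq⁴/S.
1−A = 4 × 5.67×10⁻⁸ × (281)⁴ / 8210 = 0.172.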